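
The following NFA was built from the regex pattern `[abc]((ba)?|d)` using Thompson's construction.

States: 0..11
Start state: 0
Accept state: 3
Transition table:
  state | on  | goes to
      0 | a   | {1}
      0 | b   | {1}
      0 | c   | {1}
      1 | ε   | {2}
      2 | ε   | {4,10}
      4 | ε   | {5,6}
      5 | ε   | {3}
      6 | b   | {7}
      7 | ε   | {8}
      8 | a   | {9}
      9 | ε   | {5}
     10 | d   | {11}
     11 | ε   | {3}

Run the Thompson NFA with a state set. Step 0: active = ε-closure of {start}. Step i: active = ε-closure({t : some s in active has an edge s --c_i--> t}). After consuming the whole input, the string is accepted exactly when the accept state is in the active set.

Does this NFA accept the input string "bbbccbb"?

initial (ε-close {0}): {0}
'b' @ 1: {1,2,3,4,5,6,10}  [accepting]
'b' @ 2: {7,8}
'b' @ 3: {}  — state set empty
rest 'ccbb' ignored (set empty)
final: {}; accept 3 not in set

Answer: REJECT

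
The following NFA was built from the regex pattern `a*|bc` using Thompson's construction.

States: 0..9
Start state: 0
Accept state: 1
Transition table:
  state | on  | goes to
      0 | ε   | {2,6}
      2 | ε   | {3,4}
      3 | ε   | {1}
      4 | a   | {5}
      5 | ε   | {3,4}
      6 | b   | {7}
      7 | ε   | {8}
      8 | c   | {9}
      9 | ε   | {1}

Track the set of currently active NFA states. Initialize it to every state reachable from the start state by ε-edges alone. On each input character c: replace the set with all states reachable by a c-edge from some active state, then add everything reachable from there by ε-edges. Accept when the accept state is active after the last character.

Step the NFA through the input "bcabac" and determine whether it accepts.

S₀ = ε-closure({0}) = {0,1,2,3,4,6}
'b' @ 1: {7,8}
'c' @ 2: {1,9}  (accept∈set)
'a' @ 3: {}  — no active states
rest 'bac' ignored (set empty)
final: {}; accept 1 not in set

Answer: REJECT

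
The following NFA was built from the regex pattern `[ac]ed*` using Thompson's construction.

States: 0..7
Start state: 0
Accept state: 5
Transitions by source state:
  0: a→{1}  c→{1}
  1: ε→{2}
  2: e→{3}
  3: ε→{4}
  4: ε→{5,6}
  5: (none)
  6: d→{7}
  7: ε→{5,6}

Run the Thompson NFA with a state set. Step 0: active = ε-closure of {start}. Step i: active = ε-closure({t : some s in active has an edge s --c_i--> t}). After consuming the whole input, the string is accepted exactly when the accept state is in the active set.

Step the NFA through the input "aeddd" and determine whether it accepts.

initial (ε-close {0}): {0}
'a' @ 1: {1,2}
'e' @ 2: {3,4,5,6}  ✓accept
'd' @ 3: {5,6,7}  ✓accept
'd' @ 4: {5,6,7}  ✓accept
'd' @ 5: {5,6,7}  ✓accept
after full input: {5,6,7}  (accept=5 in)

Answer: ACCEPT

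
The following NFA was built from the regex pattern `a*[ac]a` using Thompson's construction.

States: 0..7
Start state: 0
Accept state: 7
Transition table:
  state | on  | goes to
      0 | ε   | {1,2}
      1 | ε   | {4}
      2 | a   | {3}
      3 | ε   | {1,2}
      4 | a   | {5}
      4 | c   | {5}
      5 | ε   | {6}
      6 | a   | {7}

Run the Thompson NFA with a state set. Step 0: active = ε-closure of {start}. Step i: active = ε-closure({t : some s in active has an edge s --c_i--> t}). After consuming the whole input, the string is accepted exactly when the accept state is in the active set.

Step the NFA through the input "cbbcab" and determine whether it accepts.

Answer: REJECT

Steps:
start: ε-closure({0}) = {0,1,2,4}
'c' @ 1: {5,6}
'b' @ 2: {}  — no active states
rest 'bcab' ignored (set empty)
end set {} — state 7 not in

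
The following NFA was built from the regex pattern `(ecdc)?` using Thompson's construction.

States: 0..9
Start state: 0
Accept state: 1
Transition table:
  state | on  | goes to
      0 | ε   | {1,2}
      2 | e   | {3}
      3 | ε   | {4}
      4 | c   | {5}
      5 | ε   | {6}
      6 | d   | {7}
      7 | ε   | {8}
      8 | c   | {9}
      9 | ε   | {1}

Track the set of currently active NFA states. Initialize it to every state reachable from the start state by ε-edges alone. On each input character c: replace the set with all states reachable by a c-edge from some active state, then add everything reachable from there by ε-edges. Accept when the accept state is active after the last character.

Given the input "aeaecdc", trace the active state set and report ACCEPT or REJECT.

Answer: REJECT

Derivation:
S₀ = ε-closure({0}) = {0,1,2}
'a' @ 1: {}  — state set empty
rest 'eaecdc' ignored (set empty)
end set {} — state 1 not in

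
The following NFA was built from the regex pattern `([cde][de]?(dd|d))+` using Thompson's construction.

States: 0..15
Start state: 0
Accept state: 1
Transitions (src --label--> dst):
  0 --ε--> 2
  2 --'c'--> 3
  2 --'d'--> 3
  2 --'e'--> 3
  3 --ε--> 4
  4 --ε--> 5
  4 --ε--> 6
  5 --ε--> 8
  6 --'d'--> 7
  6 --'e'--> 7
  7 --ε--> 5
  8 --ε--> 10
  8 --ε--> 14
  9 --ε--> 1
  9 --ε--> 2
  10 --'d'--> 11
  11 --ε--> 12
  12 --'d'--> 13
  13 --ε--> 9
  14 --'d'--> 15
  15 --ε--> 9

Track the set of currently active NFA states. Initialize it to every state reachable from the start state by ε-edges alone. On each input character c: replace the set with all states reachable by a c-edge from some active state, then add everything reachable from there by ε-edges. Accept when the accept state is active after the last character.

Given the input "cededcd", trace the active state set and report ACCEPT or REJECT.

Answer: ACCEPT

Derivation:
S₀ = ε-closure({0}) = {0,2}
'c' @ 1: {3,4,5,6,8,10,14}
'e' @ 2: {5,7,8,10,14}
'd' @ 3: {1,2,9,11,12,15}  [accepting]
'e' @ 4: {3,4,5,6,8,10,14}
'd' @ 5: {1,2,5,7,8,9,10,11,12,14,15}  [accepting]
'c' @ 6: {3,4,5,6,8,10,14}
'd' @ 7: {1,2,5,7,8,9,10,11,12,14,15}  [accepting]
end set {1,2,5,7,8,9,10,11,12,14,15} — state 1 in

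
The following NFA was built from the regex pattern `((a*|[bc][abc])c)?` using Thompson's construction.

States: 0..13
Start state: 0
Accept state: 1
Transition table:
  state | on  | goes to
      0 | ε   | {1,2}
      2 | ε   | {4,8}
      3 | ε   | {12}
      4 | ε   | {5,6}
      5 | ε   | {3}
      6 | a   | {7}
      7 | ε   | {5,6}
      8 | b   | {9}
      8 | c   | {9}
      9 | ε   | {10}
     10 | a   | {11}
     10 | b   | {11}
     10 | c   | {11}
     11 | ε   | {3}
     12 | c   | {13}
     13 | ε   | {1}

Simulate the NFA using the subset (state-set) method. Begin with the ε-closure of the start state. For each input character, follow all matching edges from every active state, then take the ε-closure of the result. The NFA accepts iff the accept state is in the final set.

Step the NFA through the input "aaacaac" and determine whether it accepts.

start: ε-closure({0}) = {0,1,2,3,4,5,6,8,12}
'a' @ 1: {3,5,6,7,12}
'a' @ 2: {3,5,6,7,12}
'a' @ 3: {3,5,6,7,12}
'c' @ 4: {1,13}  ✓accept
'a' @ 5: {}  — state set empty
rest 'ac' ignored (set empty)
after full input: {}  (accept=1 not in)

Answer: REJECT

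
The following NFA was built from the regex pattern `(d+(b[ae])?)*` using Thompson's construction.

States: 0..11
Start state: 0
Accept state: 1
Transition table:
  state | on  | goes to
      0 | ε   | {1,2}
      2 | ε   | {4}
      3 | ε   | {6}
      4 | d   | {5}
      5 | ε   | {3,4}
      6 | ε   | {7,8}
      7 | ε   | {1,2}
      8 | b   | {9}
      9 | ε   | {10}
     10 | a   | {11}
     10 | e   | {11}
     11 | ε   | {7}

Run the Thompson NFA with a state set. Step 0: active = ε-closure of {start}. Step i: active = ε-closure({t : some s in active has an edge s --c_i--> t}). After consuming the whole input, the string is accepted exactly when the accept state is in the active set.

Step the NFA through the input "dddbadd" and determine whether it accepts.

initial (ε-close {0}): {0,1,2,4}
'd' @ 1: {1,2,3,4,5,6,7,8}  (accept∈set)
'd' @ 2: {1,2,3,4,5,6,7,8}  (accept∈set)
'd' @ 3: {1,2,3,4,5,6,7,8}  (accept∈set)
'b' @ 4: {9,10}
'a' @ 5: {1,2,4,7,11}  (accept∈set)
'd' @ 6: {1,2,3,4,5,6,7,8}  (accept∈set)
'd' @ 7: {1,2,3,4,5,6,7,8}  (accept∈set)
end set {1,2,3,4,5,6,7,8} — state 1 in

Answer: ACCEPT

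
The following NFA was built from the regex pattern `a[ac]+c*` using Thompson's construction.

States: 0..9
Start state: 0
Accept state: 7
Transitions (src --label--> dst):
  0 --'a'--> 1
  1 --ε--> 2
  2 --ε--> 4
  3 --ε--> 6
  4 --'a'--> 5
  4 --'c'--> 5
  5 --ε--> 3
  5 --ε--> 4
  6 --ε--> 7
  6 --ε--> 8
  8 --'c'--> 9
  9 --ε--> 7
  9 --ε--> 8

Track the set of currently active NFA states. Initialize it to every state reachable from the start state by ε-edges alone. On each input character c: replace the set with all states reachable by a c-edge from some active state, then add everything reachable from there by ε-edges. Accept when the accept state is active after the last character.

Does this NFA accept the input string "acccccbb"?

initial (ε-close {0}): {0}
'a' @ 1: {1,2,4}
'c' @ 2: {3,4,5,6,7,8}  ✓accept
'c' @ 3: {3,4,5,6,7,8,9}  ✓accept
'c' @ 4: {3,4,5,6,7,8,9}  ✓accept
'c' @ 5: {3,4,5,6,7,8,9}  ✓accept
'c' @ 6: {3,4,5,6,7,8,9}  ✓accept
'b' @ 7: {}  — no active states
rest 'b' ignored (set empty)
after full input: {}  (accept=7 not in)

Answer: REJECT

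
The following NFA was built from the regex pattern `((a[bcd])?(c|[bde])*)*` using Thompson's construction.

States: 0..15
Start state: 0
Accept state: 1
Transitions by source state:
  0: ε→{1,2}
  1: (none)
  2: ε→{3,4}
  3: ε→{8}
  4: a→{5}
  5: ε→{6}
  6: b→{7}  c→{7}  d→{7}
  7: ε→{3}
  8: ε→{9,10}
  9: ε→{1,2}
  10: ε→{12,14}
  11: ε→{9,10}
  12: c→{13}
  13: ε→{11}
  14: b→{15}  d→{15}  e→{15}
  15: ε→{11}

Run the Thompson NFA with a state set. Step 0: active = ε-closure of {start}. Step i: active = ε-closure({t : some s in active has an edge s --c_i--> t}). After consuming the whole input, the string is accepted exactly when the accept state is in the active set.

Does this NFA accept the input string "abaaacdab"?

Answer: REJECT

Steps:
initial (ε-close {0}): {0,1,2,3,4,8,9,10,12,14}
'a' @ 1: {5,6}
'b' @ 2: {1,2,3,4,7,8,9,10,12,14}  ✓accept
'a' @ 3: {5,6}
'a' @ 4: {}  — state set empty
rest 'acdab' ignored (set empty)
after full input: {}  (accept=1 not in)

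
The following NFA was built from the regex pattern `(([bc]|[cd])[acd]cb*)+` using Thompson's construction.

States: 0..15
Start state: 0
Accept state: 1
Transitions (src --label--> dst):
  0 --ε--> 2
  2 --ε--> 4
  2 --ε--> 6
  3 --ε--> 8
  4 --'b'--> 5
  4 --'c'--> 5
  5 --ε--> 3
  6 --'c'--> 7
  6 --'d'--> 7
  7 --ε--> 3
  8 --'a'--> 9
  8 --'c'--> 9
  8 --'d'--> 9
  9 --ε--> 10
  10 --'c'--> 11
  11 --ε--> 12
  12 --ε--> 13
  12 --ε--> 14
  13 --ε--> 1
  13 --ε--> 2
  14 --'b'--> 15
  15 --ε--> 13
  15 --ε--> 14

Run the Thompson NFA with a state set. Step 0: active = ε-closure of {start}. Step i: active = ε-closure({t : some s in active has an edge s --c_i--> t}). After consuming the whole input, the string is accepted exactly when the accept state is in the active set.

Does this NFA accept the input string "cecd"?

S₀ = ε-closure({0}) = {0,2,4,6}
'c' @ 1: {3,5,7,8}
'e' @ 2: {}  — dead — no transitions
rest 'cd' ignored (set empty)
end set {} — state 1 not in

Answer: REJECT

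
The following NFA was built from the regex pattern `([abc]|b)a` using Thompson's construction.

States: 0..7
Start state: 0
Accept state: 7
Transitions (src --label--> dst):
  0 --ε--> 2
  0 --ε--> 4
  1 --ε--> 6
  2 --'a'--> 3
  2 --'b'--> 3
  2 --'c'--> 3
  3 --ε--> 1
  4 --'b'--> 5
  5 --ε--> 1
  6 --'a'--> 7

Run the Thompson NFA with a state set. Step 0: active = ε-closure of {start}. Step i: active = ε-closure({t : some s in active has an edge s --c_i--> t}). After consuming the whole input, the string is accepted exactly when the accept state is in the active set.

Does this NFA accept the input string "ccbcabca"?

start: ε-closure({0}) = {0,2,4}
'c' @ 1: {1,3,6}
'c' @ 2: {}  — state set empty
rest 'bcabca' ignored (set empty)
end set {} — state 7 not in

Answer: REJECT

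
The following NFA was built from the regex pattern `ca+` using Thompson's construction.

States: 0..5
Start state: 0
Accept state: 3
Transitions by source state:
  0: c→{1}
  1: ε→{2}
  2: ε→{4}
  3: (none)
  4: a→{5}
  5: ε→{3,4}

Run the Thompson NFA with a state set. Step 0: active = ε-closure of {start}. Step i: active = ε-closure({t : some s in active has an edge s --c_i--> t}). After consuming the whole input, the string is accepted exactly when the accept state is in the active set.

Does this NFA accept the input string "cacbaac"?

initial (ε-close {0}): {0}
'c' @ 1: {1,2,4}
'a' @ 2: {3,4,5}  [accepting]
'c' @ 3: {}  — state set empty
rest 'baac' ignored (set empty)
final: {}; accept 3 not in set

Answer: REJECT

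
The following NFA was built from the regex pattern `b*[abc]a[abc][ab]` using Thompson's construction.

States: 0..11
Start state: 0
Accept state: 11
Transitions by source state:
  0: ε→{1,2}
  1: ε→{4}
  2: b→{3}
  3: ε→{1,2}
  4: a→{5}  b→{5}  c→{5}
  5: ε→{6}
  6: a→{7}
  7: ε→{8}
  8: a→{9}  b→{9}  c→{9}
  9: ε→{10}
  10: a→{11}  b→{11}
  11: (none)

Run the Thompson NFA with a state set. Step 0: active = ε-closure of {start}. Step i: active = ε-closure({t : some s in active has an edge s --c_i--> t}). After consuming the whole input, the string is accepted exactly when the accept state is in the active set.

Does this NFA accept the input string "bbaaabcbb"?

Answer: REJECT

Steps:
S₀ = ε-closure({0}) = {0,1,2,4}
'b' @ 1: {1,2,3,4,5,6}
'b' @ 2: {1,2,3,4,5,6}
'a' @ 3: {5,6,7,8}
'a' @ 4: {7,8,9,10}
'a' @ 5: {9,10,11}  [accepting]
'b' @ 6: {11}  [accepting]
'c' @ 7: {}  — no active states
rest 'bb' ignored (set empty)
end set {} — state 11 not in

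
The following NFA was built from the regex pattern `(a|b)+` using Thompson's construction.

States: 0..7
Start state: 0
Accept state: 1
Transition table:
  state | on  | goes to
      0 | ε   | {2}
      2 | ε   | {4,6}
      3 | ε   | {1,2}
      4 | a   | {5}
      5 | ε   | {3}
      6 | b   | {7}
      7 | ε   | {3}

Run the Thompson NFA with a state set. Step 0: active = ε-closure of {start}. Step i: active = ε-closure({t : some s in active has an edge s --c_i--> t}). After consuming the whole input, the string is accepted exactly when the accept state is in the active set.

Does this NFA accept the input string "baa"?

Answer: ACCEPT

Derivation:
start: ε-closure({0}) = {0,2,4,6}
'b' @ 1: {1,2,3,4,6,7}  ✓accept
'a' @ 2: {1,2,3,4,5,6}  ✓accept
'a' @ 3: {1,2,3,4,5,6}  ✓accept
final: {1,2,3,4,5,6}; accept 1 in set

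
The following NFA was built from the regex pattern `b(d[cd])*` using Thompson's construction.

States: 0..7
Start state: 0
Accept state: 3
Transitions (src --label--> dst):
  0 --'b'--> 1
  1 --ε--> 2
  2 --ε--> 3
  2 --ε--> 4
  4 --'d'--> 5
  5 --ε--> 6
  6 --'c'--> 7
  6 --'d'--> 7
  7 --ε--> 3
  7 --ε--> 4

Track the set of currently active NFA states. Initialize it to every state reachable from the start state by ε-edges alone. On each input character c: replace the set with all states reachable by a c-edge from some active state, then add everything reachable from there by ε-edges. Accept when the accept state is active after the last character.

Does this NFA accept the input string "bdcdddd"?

Answer: ACCEPT

Derivation:
S₀ = ε-closure({0}) = {0}
'b' @ 1: {1,2,3,4}  ✓accept
'd' @ 2: {5,6}
'c' @ 3: {3,4,7}  ✓accept
'd' @ 4: {5,6}
'd' @ 5: {3,4,7}  ✓accept
'd' @ 6: {5,6}
'd' @ 7: {3,4,7}  ✓accept
end set {3,4,7} — state 3 in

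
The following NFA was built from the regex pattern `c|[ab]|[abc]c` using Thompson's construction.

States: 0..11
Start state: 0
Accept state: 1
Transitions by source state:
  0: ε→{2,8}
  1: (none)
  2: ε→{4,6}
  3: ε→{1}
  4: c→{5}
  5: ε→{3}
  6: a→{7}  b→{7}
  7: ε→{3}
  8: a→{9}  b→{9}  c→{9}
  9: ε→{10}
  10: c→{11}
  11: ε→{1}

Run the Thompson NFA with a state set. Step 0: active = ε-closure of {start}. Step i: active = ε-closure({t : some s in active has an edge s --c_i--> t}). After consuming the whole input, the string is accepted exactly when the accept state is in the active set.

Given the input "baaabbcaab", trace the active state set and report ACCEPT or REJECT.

S₀ = ε-closure({0}) = {0,2,4,6,8}
'b' @ 1: {1,3,7,9,10}  [accepting]
'a' @ 2: {}  — dead — no transitions
rest 'aabbcaab' ignored (set empty)
end set {} — state 1 not in

Answer: REJECT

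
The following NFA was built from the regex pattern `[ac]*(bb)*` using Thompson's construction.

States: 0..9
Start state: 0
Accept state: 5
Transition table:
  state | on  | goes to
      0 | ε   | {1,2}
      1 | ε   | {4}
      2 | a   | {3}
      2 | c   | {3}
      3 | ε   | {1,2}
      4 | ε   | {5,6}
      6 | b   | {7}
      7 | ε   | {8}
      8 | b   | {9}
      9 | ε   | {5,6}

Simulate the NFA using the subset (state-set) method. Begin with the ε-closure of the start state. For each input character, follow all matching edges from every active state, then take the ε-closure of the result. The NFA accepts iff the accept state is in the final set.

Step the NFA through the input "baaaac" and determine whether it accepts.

Answer: REJECT

Trace:
initial (ε-close {0}): {0,1,2,4,5,6}
'b' @ 1: {7,8}
'a' @ 2: {}  — dead — no transitions
rest 'aaac' ignored (set empty)
end set {} — state 5 not in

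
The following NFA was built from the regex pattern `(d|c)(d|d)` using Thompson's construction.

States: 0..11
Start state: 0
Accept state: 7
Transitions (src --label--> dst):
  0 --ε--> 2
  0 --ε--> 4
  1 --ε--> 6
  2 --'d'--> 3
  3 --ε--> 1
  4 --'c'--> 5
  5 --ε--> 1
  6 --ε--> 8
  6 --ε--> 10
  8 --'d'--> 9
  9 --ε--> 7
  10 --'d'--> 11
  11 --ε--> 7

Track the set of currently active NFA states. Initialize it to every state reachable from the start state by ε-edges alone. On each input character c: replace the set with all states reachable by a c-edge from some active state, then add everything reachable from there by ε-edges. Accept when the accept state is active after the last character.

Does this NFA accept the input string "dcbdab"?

Answer: REJECT

Trace:
S₀ = ε-closure({0}) = {0,2,4}
'd' @ 1: {1,3,6,8,10}
'c' @ 2: {}  — no active states
rest 'bdab' ignored (set empty)
end set {} — state 7 not in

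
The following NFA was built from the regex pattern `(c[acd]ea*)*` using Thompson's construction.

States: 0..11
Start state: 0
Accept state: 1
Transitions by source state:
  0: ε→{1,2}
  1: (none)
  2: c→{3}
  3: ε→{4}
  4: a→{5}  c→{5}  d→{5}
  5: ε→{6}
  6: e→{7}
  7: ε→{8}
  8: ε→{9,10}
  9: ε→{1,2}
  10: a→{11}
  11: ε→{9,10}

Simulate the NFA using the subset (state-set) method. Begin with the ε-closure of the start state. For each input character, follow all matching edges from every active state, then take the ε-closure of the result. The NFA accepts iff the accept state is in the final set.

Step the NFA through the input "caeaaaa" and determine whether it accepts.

Answer: ACCEPT

Steps:
initial (ε-close {0}): {0,1,2}
'c' @ 1: {3,4}
'a' @ 2: {5,6}
'e' @ 3: {1,2,7,8,9,10}  ✓accept
'a' @ 4: {1,2,9,10,11}  ✓accept
'a' @ 5: {1,2,9,10,11}  ✓accept
'a' @ 6: {1,2,9,10,11}  ✓accept
'a' @ 7: {1,2,9,10,11}  ✓accept
end set {1,2,9,10,11} — state 1 in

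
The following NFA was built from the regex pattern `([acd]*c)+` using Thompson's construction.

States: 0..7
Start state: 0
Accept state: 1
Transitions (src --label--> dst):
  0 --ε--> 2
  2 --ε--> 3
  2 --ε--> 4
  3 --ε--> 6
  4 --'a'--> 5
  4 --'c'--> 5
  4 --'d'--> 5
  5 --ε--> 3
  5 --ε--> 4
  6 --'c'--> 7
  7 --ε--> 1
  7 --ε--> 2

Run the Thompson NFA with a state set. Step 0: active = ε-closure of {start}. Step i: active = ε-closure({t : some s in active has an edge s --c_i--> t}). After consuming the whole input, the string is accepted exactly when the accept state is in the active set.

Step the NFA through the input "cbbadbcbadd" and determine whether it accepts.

S₀ = ε-closure({0}) = {0,2,3,4,6}
'c' @ 1: {1,2,3,4,5,6,7}  [accepting]
'b' @ 2: {}  — dead — no transitions
rest 'badbcbadd' ignored (set empty)
after full input: {}  (accept=1 not in)

Answer: REJECT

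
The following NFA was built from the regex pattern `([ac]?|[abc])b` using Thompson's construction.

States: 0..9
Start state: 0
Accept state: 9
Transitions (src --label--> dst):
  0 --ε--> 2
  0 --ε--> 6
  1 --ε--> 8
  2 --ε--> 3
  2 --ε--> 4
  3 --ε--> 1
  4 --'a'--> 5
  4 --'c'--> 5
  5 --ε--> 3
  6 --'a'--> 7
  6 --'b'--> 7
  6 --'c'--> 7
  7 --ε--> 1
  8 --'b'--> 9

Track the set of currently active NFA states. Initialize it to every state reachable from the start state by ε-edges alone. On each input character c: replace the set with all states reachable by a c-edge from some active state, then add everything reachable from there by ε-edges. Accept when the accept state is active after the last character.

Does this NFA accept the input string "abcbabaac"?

Answer: REJECT

Steps:
initial (ε-close {0}): {0,1,2,3,4,6,8}
'a' @ 1: {1,3,5,7,8}
'b' @ 2: {9}  [accepting]
'c' @ 3: {}  — dead — no transitions
rest 'babaac' ignored (set empty)
end set {} — state 9 not in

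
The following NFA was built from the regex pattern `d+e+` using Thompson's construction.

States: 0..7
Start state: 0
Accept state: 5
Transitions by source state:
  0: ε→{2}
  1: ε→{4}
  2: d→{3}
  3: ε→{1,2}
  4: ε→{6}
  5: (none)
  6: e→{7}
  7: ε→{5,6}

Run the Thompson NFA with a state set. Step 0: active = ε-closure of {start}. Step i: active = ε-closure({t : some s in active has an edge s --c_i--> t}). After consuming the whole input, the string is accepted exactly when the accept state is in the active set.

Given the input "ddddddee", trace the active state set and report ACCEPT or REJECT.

Answer: ACCEPT

Trace:
S₀ = ε-closure({0}) = {0,2}
'd' @ 1: {1,2,3,4,6}
'd' @ 2: {1,2,3,4,6}
'd' @ 3: {1,2,3,4,6}
'd' @ 4: {1,2,3,4,6}
'd' @ 5: {1,2,3,4,6}
'd' @ 6: {1,2,3,4,6}
'e' @ 7: {5,6,7}  [accepting]
'e' @ 8: {5,6,7}  [accepting]
after full input: {5,6,7}  (accept=5 in)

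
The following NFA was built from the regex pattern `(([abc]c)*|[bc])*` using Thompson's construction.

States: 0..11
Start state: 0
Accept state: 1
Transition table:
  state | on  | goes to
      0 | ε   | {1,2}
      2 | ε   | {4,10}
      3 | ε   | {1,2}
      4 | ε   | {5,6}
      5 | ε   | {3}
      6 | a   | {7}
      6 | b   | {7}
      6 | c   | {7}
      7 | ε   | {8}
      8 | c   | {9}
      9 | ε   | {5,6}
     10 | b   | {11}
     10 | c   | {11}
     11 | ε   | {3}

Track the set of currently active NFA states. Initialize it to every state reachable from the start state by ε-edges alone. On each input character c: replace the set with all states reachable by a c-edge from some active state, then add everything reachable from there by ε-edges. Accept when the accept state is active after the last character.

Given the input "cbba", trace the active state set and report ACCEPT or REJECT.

initial (ε-close {0}): {0,1,2,3,4,5,6,10}
'c' @ 1: {1,2,3,4,5,6,7,8,10,11}  ✓accept
'b' @ 2: {1,2,3,4,5,6,7,8,10,11}  ✓accept
'b' @ 3: {1,2,3,4,5,6,7,8,10,11}  ✓accept
'a' @ 4: {7,8}
after full input: {7,8}  (accept=1 not in)

Answer: REJECT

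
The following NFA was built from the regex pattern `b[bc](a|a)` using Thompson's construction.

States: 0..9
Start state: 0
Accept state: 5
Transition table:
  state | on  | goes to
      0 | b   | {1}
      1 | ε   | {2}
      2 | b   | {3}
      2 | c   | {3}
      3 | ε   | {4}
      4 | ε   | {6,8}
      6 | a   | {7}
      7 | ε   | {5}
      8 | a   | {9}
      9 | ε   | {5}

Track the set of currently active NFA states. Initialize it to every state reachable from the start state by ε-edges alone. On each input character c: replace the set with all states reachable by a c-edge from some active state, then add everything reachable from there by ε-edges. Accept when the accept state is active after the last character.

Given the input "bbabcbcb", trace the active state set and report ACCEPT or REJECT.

Answer: REJECT

Derivation:
initial (ε-close {0}): {0}
'b' @ 1: {1,2}
'b' @ 2: {3,4,6,8}
'a' @ 3: {5,7,9}  ✓accept
'b' @ 4: {}  — state set empty
rest 'cbcb' ignored (set empty)
end set {} — state 5 not in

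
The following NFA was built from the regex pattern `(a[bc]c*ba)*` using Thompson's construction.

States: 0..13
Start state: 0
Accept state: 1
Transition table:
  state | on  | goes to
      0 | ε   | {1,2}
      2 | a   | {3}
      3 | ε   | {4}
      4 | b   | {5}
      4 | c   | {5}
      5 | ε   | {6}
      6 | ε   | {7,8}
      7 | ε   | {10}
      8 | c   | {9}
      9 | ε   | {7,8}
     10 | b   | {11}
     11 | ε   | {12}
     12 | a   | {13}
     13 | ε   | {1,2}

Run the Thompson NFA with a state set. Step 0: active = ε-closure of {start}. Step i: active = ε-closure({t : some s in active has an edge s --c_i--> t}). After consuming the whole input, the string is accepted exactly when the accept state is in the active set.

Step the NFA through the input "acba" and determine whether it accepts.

Answer: ACCEPT

Trace:
start: ε-closure({0}) = {0,1,2}
'a' @ 1: {3,4}
'c' @ 2: {5,6,7,8,10}
'b' @ 3: {11,12}
'a' @ 4: {1,2,13}  [accepting]
end set {1,2,13} — state 1 in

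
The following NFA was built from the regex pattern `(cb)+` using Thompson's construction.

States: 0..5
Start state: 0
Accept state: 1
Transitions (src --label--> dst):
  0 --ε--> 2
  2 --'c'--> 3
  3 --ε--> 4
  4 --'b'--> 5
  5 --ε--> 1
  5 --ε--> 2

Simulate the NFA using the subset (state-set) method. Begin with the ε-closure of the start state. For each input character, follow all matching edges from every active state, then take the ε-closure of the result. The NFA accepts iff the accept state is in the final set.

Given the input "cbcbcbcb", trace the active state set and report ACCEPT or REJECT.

start: ε-closure({0}) = {0,2}
'c' @ 1: {3,4}
'b' @ 2: {1,2,5}  (accept∈set)
'c' @ 3: {3,4}
'b' @ 4: {1,2,5}  (accept∈set)
'c' @ 5: {3,4}
'b' @ 6: {1,2,5}  (accept∈set)
'c' @ 7: {3,4}
'b' @ 8: {1,2,5}  (accept∈set)
after full input: {1,2,5}  (accept=1 in)

Answer: ACCEPT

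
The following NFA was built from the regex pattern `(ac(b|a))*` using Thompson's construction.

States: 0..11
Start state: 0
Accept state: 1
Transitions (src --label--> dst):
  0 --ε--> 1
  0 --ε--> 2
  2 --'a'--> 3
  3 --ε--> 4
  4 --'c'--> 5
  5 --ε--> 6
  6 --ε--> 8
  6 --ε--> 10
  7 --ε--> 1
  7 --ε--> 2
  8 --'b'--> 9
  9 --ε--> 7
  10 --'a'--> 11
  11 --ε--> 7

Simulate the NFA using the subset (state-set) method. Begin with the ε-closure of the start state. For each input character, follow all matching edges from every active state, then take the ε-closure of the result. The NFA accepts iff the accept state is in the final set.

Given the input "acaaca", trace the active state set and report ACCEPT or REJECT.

S₀ = ε-closure({0}) = {0,1,2}
'a' @ 1: {3,4}
'c' @ 2: {5,6,8,10}
'a' @ 3: {1,2,7,11}  [accepting]
'a' @ 4: {3,4}
'c' @ 5: {5,6,8,10}
'a' @ 6: {1,2,7,11}  [accepting]
final: {1,2,7,11}; accept 1 in set

Answer: ACCEPT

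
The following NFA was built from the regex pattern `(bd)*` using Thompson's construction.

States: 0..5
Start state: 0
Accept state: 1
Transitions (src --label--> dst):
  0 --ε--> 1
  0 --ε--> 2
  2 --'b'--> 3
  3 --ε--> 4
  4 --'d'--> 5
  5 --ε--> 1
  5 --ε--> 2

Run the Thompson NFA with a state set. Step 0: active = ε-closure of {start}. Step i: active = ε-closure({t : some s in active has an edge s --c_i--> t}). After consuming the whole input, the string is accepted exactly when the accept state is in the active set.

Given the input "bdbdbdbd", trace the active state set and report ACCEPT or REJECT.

start: ε-closure({0}) = {0,1,2}
'b' @ 1: {3,4}
'd' @ 2: {1,2,5}  (accept∈set)
'b' @ 3: {3,4}
'd' @ 4: {1,2,5}  (accept∈set)
'b' @ 5: {3,4}
'd' @ 6: {1,2,5}  (accept∈set)
'b' @ 7: {3,4}
'd' @ 8: {1,2,5}  (accept∈set)
after full input: {1,2,5}  (accept=1 in)

Answer: ACCEPT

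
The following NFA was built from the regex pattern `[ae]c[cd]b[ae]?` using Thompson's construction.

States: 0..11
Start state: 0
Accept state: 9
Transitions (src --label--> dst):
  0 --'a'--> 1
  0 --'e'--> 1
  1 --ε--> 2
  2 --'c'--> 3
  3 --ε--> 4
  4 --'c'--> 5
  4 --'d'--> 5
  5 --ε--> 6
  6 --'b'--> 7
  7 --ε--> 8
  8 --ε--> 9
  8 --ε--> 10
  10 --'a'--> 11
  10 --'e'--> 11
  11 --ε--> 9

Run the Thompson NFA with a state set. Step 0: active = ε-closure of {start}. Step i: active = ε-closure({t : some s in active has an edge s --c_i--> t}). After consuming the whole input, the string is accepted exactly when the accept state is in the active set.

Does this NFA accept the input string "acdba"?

start: ε-closure({0}) = {0}
'a' @ 1: {1,2}
'c' @ 2: {3,4}
'd' @ 3: {5,6}
'b' @ 4: {7,8,9,10}  [accepting]
'a' @ 5: {9,11}  [accepting]
end set {9,11} — state 9 in

Answer: ACCEPT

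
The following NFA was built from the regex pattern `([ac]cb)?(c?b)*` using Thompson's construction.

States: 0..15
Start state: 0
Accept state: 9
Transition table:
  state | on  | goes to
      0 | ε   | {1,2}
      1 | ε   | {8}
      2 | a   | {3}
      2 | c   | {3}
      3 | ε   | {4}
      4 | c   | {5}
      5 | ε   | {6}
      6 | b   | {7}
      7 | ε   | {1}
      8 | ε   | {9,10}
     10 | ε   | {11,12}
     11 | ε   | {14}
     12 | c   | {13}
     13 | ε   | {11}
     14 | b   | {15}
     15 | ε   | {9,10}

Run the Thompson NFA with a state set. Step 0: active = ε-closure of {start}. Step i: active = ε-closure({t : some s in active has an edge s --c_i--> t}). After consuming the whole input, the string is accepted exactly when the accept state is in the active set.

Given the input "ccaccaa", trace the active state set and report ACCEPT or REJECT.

initial (ε-close {0}): {0,1,2,8,9,10,11,12,14}
'c' @ 1: {3,4,11,13,14}
'c' @ 2: {5,6}
'a' @ 3: {}  — state set empty
rest 'ccaa' ignored (set empty)
final: {}; accept 9 not in set

Answer: REJECT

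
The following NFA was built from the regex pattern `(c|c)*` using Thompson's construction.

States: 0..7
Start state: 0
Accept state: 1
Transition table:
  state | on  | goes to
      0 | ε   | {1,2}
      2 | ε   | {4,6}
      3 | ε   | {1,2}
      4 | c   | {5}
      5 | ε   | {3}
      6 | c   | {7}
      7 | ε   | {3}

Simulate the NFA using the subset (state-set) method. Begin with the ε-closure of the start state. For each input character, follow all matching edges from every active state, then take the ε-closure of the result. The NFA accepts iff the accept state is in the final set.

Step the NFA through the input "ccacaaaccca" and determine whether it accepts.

Answer: REJECT

Derivation:
initial (ε-close {0}): {0,1,2,4,6}
'c' @ 1: {1,2,3,4,5,6,7}  ✓accept
'c' @ 2: {1,2,3,4,5,6,7}  ✓accept
'a' @ 3: {}  — state set empty
rest 'caaaccca' ignored (set empty)
after full input: {}  (accept=1 not in)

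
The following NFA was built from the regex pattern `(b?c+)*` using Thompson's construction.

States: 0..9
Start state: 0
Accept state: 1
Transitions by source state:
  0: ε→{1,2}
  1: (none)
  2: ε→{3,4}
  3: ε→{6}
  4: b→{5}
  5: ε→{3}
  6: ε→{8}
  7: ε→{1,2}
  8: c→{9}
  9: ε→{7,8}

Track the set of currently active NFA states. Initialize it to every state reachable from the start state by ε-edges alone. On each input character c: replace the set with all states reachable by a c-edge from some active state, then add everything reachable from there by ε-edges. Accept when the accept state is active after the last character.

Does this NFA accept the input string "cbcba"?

Answer: REJECT

Steps:
S₀ = ε-closure({0}) = {0,1,2,3,4,6,8}
'c' @ 1: {1,2,3,4,6,7,8,9}  ✓accept
'b' @ 2: {3,5,6,8}
'c' @ 3: {1,2,3,4,6,7,8,9}  ✓accept
'b' @ 4: {3,5,6,8}
'a' @ 5: {}  — dead — no transitions
after full input: {}  (accept=1 not in)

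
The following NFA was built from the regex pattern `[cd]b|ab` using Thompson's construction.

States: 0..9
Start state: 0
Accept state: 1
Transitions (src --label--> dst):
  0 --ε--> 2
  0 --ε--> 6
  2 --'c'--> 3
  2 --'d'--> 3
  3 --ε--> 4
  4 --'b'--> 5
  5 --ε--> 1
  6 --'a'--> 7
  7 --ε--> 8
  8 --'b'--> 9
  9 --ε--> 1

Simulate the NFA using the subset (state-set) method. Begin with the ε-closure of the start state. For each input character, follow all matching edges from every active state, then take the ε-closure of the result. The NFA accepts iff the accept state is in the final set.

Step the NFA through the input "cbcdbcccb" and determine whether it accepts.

S₀ = ε-closure({0}) = {0,2,6}
'c' @ 1: {3,4}
'b' @ 2: {1,5}  ✓accept
'c' @ 3: {}  — no active states
rest 'dbcccb' ignored (set empty)
after full input: {}  (accept=1 not in)

Answer: REJECT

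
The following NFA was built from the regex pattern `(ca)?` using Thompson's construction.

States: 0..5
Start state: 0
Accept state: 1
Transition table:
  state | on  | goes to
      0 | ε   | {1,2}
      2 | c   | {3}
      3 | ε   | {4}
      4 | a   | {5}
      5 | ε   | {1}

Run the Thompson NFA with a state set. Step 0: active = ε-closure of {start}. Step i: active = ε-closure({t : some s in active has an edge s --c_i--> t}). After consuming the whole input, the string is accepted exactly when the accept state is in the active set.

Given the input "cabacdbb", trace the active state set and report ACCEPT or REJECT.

Answer: REJECT

Steps:
S₀ = ε-closure({0}) = {0,1,2}
'c' @ 1: {3,4}
'a' @ 2: {1,5}  (accept∈set)
'b' @ 3: {}  — dead — no transitions
rest 'acdbb' ignored (set empty)
end set {} — state 1 not in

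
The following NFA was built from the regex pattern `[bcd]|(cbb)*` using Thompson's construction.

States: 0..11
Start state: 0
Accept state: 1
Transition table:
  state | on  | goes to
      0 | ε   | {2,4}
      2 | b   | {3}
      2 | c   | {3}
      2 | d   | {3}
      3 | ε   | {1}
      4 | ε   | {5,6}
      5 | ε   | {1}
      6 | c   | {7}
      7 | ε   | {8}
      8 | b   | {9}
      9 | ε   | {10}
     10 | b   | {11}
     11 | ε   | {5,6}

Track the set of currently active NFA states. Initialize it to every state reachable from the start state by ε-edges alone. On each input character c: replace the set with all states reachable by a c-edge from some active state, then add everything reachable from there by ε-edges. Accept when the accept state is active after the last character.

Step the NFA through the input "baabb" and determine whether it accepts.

Answer: REJECT

Steps:
start: ε-closure({0}) = {0,1,2,4,5,6}
'b' @ 1: {1,3}  (accept∈set)
'a' @ 2: {}  — dead — no transitions
rest 'abb' ignored (set empty)
final: {}; accept 1 not in set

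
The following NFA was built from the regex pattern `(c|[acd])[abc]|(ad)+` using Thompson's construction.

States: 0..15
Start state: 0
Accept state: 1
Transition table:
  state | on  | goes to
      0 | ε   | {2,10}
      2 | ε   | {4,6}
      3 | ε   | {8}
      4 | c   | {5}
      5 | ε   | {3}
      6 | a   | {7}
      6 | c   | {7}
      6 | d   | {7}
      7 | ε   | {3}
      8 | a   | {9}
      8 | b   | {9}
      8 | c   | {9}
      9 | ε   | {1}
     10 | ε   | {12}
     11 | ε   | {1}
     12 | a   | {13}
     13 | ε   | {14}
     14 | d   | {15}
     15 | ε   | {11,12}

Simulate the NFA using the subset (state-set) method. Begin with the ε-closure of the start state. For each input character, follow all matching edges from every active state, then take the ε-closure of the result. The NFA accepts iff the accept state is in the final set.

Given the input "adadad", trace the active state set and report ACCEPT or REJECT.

S₀ = ε-closure({0}) = {0,2,4,6,10,12}
'a' @ 1: {3,7,8,13,14}
'd' @ 2: {1,11,12,15}  ✓accept
'a' @ 3: {13,14}
'd' @ 4: {1,11,12,15}  ✓accept
'a' @ 5: {13,14}
'd' @ 6: {1,11,12,15}  ✓accept
final: {1,11,12,15}; accept 1 in set

Answer: ACCEPT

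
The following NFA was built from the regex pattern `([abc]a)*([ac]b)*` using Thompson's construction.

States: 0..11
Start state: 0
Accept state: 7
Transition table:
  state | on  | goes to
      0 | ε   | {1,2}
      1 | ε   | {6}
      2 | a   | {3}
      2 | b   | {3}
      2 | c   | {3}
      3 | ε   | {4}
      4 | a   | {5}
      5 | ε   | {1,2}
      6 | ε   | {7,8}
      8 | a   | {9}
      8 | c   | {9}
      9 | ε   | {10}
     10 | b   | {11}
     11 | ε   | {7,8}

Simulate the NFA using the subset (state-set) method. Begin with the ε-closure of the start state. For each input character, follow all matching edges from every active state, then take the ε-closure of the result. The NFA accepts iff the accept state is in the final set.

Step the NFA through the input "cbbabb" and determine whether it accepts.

S₀ = ε-closure({0}) = {0,1,2,6,7,8}
'c' @ 1: {3,4,9,10}
'b' @ 2: {7,8,11}  [accepting]
'b' @ 3: {}  — no active states
rest 'abb' ignored (set empty)
final: {}; accept 7 not in set

Answer: REJECT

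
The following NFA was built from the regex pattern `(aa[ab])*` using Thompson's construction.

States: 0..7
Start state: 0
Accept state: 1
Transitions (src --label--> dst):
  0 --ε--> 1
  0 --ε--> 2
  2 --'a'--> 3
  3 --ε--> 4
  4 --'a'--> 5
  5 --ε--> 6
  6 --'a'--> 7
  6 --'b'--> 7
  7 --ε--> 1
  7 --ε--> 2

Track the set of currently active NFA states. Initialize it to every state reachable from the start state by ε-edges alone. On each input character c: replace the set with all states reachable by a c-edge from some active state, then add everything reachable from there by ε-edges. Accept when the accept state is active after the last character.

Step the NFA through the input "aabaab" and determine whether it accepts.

Answer: ACCEPT

Derivation:
start: ε-closure({0}) = {0,1,2}
'a' @ 1: {3,4}
'a' @ 2: {5,6}
'b' @ 3: {1,2,7}  (accept∈set)
'a' @ 4: {3,4}
'a' @ 5: {5,6}
'b' @ 6: {1,2,7}  (accept∈set)
end set {1,2,7} — state 1 in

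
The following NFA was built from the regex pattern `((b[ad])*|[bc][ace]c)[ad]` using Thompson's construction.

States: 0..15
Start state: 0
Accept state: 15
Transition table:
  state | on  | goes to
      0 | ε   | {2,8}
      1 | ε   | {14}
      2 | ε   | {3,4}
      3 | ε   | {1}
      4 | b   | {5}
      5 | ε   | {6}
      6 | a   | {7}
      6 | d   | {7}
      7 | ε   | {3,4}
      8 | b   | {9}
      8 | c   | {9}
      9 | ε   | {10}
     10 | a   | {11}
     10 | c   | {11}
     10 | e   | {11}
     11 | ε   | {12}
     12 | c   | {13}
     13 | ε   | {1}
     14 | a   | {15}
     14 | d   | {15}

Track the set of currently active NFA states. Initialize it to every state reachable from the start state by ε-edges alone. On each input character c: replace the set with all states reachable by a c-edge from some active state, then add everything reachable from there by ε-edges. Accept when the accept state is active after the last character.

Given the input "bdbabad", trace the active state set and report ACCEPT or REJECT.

start: ε-closure({0}) = {0,1,2,3,4,8,14}
'b' @ 1: {5,6,9,10}
'd' @ 2: {1,3,4,7,14}
'b' @ 3: {5,6}
'a' @ 4: {1,3,4,7,14}
'b' @ 5: {5,6}
'a' @ 6: {1,3,4,7,14}
'd' @ 7: {15}  (accept∈set)
final: {15}; accept 15 in set

Answer: ACCEPT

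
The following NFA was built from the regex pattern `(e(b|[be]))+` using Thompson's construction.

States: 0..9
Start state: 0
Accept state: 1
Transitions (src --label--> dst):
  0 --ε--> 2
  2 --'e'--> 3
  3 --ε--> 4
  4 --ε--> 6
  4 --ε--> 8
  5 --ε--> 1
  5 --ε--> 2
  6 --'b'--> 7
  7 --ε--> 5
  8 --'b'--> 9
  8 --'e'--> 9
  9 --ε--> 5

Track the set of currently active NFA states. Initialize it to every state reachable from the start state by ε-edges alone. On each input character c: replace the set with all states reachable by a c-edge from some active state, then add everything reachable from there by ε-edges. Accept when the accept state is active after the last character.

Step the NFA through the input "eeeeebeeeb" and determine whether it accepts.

S₀ = ε-closure({0}) = {0,2}
'e' @ 1: {3,4,6,8}
'e' @ 2: {1,2,5,9}  ✓accept
'e' @ 3: {3,4,6,8}
'e' @ 4: {1,2,5,9}  ✓accept
'e' @ 5: {3,4,6,8}
'b' @ 6: {1,2,5,7,9}  ✓accept
'e' @ 7: {3,4,6,8}
'e' @ 8: {1,2,5,9}  ✓accept
'e' @ 9: {3,4,6,8}
'b' @ 10: {1,2,5,7,9}  ✓accept
end set {1,2,5,7,9} — state 1 in

Answer: ACCEPT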